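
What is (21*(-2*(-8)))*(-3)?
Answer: -1008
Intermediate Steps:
(21*(-2*(-8)))*(-3) = (21*16)*(-3) = 336*(-3) = -1008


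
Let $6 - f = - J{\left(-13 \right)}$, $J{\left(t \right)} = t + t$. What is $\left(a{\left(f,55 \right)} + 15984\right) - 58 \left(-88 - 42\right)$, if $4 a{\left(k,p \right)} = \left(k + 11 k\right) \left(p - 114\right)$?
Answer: $27064$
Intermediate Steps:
$J{\left(t \right)} = 2 t$
$f = -20$ ($f = 6 - - 2 \left(-13\right) = 6 - \left(-1\right) \left(-26\right) = 6 - 26 = -20$)
$a{\left(k,p \right)} = 3 k \left(-114 + p\right)$ ($a{\left(k,p \right)} = \frac{\left(k + 11 k\right) \left(p - 114\right)}{4} = \frac{12 k \left(-114 + p\right)}{4} = 3 k \left(-114 + p\right)$)
$\left(a{\left(f,55 \right)} + 15984\right) - 58 \left(-88 - 42\right) = \left(3 \left(-20\right) \left(-114 + 55\right) + 15984\right) - 58 \left(-88 - 42\right) = \left(3 \left(-20\right) \left(-59\right) + 15984\right) - -7540 = \left(3540 + 15984\right) + 7540 = 19524 + 7540 = 27064$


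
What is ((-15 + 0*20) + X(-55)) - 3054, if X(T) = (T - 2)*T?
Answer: 66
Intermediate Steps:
X(T) = T*(-2 + T) (X(T) = (-2 + T)*T = T*(-2 + T))
((-15 + 0*20) + X(-55)) - 3054 = ((-15 + 0*20) - 55*(-2 - 55)) - 3054 = ((-15 + 0) - 55*(-57)) - 3054 = (-15 + 3135) - 3054 = 3120 - 3054 = 66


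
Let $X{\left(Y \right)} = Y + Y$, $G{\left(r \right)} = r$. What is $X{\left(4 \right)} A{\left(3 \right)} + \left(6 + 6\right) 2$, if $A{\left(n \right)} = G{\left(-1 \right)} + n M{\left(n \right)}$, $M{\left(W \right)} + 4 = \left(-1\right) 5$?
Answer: $-200$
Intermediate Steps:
$M{\left(W \right)} = -9$ ($M{\left(W \right)} = -4 - 5 = -9$)
$A{\left(n \right)} = -1 - 9 n$ ($A{\left(n \right)} = -1 + n \left(-9\right) = -1 - 9 n$)
$X{\left(Y \right)} = 2 Y$
$X{\left(4 \right)} A{\left(3 \right)} + \left(6 + 6\right) 2 = 2 \cdot 4 \left(-1 - 27\right) + \left(6 + 6\right) 2 = 8 \left(-1 - 27\right) + 12 \cdot 2 = 8 \left(-28\right) + 24 = -224 + 24 = -200$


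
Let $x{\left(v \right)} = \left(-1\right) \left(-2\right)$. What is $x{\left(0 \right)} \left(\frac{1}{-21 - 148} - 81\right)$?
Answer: $- \frac{27380}{169} \approx -162.01$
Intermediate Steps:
$x{\left(v \right)} = 2$
$x{\left(0 \right)} \left(\frac{1}{-21 - 148} - 81\right) = 2 \left(\frac{1}{-21 - 148} - 81\right) = 2 \left(\frac{1}{-169} - 81\right) = 2 \left(- \frac{1}{169} - 81\right) = 2 \left(- \frac{13690}{169}\right) = - \frac{27380}{169}$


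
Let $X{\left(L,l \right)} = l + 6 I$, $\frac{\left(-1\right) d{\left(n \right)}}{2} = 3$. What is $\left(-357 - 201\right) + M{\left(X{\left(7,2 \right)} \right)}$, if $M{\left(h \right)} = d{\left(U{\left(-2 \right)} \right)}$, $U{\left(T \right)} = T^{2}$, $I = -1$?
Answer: $-564$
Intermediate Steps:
$d{\left(n \right)} = -6$ ($d{\left(n \right)} = \left(-2\right) 3 = -6$)
$X{\left(L,l \right)} = -6 + l$ ($X{\left(L,l \right)} = l + 6 \left(-1\right) = l - 6 = -6 + l$)
$M{\left(h \right)} = -6$
$\left(-357 - 201\right) + M{\left(X{\left(7,2 \right)} \right)} = \left(-357 - 201\right) - 6 = -558 - 6 = -564$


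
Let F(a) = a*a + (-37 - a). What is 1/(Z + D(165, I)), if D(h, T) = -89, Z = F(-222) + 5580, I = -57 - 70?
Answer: 1/54960 ≈ 1.8195e-5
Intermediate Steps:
I = -127
F(a) = -37 + a**2 - a (F(a) = a**2 + (-37 - a) = -37 + a**2 - a)
Z = 55049 (Z = (-37 + (-222)**2 - 1*(-222)) + 5580 = (-37 + 49284 + 222) + 5580 = 49469 + 5580 = 55049)
1/(Z + D(165, I)) = 1/(55049 - 89) = 1/54960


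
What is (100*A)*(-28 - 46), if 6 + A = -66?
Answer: 532800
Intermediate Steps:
A = -72 (A = -6 - 66 = -72)
(100*A)*(-28 - 46) = (100*(-72))*(-28 - 46) = -7200*(-74) = 532800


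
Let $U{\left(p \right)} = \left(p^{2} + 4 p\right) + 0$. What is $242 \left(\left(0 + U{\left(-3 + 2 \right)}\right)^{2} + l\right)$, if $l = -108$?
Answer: $-23958$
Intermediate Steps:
$U{\left(p \right)} = p^{2} + 4 p$
$242 \left(\left(0 + U{\left(-3 + 2 \right)}\right)^{2} + l\right) = 242 \left(\left(0 + \left(-3 + 2\right) \left(4 + \left(-3 + 2\right)\right)\right)^{2} - 108\right) = 242 \left(\left(0 - \left(4 - 1\right)\right)^{2} - 108\right) = 242 \left(\left(0 - 3\right)^{2} - 108\right) = 242 \left(\left(-3\right)^{2} - 108\right) = 242 \left(9 - 108\right) = 242 \left(-99\right) = -23958$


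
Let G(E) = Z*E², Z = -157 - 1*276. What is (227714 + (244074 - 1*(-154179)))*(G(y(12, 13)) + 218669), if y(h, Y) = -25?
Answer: -32522741452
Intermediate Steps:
Z = -433 (Z = -157 - 276 = -433)
G(E) = -433*E²
(227714 + (244074 - 1*(-154179)))*(G(y(12, 13)) + 218669) = (227714 + (244074 - 1*(-154179)))*(-433*(-25)² + 218669) = (227714 + (244074 + 154179))*(-433*625 + 218669) = (227714 + 398253)*(-270625 + 218669) = 625967*(-51956) = -32522741452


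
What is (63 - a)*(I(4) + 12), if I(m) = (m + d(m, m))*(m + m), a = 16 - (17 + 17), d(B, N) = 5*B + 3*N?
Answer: 24300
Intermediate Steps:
d(B, N) = 3*N + 5*B
a = -18 (a = 16 - 1*34 = 16 - 34 = -18)
I(m) = 18*m**2 (I(m) = (m + (3*m + 5*m))*(m + m) = (m + 8*m)*(2*m) = (9*m)*(2*m) = 18*m**2)
(63 - a)*(I(4) + 12) = (63 - 1*(-18))*(18*4**2 + 12) = (63 + 18)*(18*16 + 12) = 81*(288 + 12) = 81*300 = 24300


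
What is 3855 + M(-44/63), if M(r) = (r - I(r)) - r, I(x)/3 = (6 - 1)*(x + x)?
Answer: 81395/21 ≈ 3876.0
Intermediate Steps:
I(x) = 30*x (I(x) = 3*((6 - 1)*(x + x)) = 3*(5*(2*x)) = 3*(10*x) = 30*x)
M(r) = -30*r (M(r) = (r - 30*r) - r = -29*r - r = -30*r)
3855 + M(-44/63) = 3855 - (-1320)/63 = 3855 - 30*(-44/63) = 3855 + 440/21 = 81395/21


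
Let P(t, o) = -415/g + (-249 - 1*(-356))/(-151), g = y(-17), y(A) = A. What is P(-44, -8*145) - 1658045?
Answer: -4256140669/2567 ≈ -1.6580e+6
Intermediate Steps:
g = -17
P(t, o) = 60846/2567 (P(t, o) = -415/(-17) + (-249 - 1*(-356))/(-151) = -415*(-1/17) + (-249 + 356)*(-1/151) = 415/17 + 107*(-1/151) = 415/17 - 107/151 = 60846/2567)
P(-44, -8*145) - 1658045 = 60846/2567 - 1658045 = -4256140669/2567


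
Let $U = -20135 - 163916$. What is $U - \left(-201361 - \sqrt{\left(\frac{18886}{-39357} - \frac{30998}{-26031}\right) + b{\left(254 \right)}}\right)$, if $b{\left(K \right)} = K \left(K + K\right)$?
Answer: $17310 + \frac{2 \sqrt{418004049873148049437}}{113833563} \approx 17669.0$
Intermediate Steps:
$b{\left(K \right)} = 2 K^{2}$ ($b{\left(K \right)} = K 2 K = 2 K^{2}$)
$U = -184051$
$U - \left(-201361 - \sqrt{\left(\frac{18886}{-39357} - \frac{30998}{-26031}\right) + b{\left(254 \right)}}\right) = -184051 - \left(-201361 - \sqrt{\left(\frac{18886}{-39357} - \frac{30998}{-26031}\right) + 2 \cdot 254^{2}}\right) = -184051 - \left(-201361 - \sqrt{\left(18886 \left(- \frac{1}{39357}\right) - - \frac{30998}{26031}\right) + 2 \cdot 64516}\right) = -184051 - \left(-201361 - \sqrt{\left(- \frac{18886}{39357} + \frac{30998}{26031}\right) + 129032}\right) = -184051 - \left(-201361 - \sqrt{\frac{242788940}{341500689} + 129032}\right) = -184051 - \left(-201361 - \sqrt{\frac{44064759691988}{341500689}}\right) = -184051 - \left(-201361 - \frac{2 \sqrt{418004049873148049437}}{113833563}\right) = -184051 + \left(201361 + \frac{2 \sqrt{418004049873148049437}}{113833563}\right) = 17310 + \frac{2 \sqrt{418004049873148049437}}{113833563}$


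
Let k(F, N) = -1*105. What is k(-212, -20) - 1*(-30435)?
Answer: 30330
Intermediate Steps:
k(F, N) = -105
k(-212, -20) - 1*(-30435) = -105 - 1*(-30435) = -105 + 30435 = 30330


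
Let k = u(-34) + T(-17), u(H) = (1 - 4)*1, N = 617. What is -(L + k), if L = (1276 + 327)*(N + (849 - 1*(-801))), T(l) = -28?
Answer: -3633970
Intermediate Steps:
u(H) = -3 (u(H) = -3*1 = -3)
k = -31 (k = -3 - 28 = -31)
L = 3634001 (L = (1276 + 327)*(617 + (849 - 1*(-801))) = 1603*(617 + (849 + 801)) = 1603*(617 + 1650) = 1603*2267 = 3634001)
-(L + k) = -(3634001 - 31) = -1*3633970 = -3633970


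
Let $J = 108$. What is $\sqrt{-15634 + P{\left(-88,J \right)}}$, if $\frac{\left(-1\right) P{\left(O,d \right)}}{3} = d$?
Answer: $i \sqrt{15958} \approx 126.32 i$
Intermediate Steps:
$P{\left(O,d \right)} = - 3 d$
$\sqrt{-15634 + P{\left(-88,J \right)}} = \sqrt{-15634 - 324} = \sqrt{-15958} = i \sqrt{15958}$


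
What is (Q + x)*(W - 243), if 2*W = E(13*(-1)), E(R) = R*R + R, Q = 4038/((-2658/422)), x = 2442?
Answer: -131637000/443 ≈ -2.9715e+5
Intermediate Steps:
Q = -284006/443 (Q = 4038/((-2658*1/422)) = 4038/(-1329/211) = 4038*(-211/1329) = -284006/443 ≈ -641.10)
E(R) = R + R² (E(R) = R² + R = R + R²)
W = 78 (W = ((13*(-1))*(1 + 13*(-1)))/2 = (-13*(1 - 13))/2 = (-13*(-12))/2 = (½)*156 = 78)
(Q + x)*(W - 243) = (-284006/443 + 2442)*(78 - 243) = (797800/443)*(-165) = -131637000/443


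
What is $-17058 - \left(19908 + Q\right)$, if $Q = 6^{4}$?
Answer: $-38262$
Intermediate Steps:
$Q = 1296$
$-17058 - \left(19908 + Q\right) = -17058 - \left(19908 + 1296\right) = -17058 - 21204 = -38262$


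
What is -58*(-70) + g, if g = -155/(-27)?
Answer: 109775/27 ≈ 4065.7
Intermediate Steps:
g = 155/27 (g = -155*(-1/27) = 155/27 ≈ 5.7407)
-58*(-70) + g = -58*(-70) + 155/27 = 4060 + 155/27 = 109775/27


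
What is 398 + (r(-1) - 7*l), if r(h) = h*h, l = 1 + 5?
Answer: 357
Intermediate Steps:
l = 6
r(h) = h²
398 + (r(-1) - 7*l) = 398 + ((-1)² - 7*6) = 398 + (1 - 42) = 398 - 41 = 357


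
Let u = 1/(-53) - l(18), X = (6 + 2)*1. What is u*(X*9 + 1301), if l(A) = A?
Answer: -1311215/53 ≈ -24740.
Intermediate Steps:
X = 8 (X = 8*1 = 8)
u = -955/53 (u = 1/(-53) - 1*18 = -1/53 - 18 = -955/53 ≈ -18.019)
u*(X*9 + 1301) = -955*(8*9 + 1301)/53 = -955*(72 + 1301)/53 = -955/53*1373 = -1311215/53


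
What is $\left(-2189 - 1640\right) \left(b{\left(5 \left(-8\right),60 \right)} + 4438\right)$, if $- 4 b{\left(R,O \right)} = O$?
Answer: $-16935667$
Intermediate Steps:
$b{\left(R,O \right)} = - \frac{O}{4}$
$\left(-2189 - 1640\right) \left(b{\left(5 \left(-8\right),60 \right)} + 4438\right) = \left(-2189 - 1640\right) \left(\left(- \frac{1}{4}\right) 60 + 4438\right) = - 3829 \left(-15 + 4438\right) = \left(-3829\right) 4423 = -16935667$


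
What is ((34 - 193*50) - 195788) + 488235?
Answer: 282831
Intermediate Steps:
((34 - 193*50) - 195788) + 488235 = ((34 - 9650) - 195788) + 488235 = (-9616 - 195788) + 488235 = -205404 + 488235 = 282831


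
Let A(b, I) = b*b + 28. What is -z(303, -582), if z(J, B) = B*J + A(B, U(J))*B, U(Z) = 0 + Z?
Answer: 197330010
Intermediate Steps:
U(Z) = Z
A(b, I) = 28 + b² (A(b, I) = b² + 28 = 28 + b²)
z(J, B) = B*J + B*(28 + B²) (z(J, B) = B*J + (28 + B²)*B = B*J + B*(28 + B²))
-z(303, -582) = -(-582)*(28 + 303 + (-582)²) = -(-582)*(28 + 303 + 338724) = -(-582)*339055 = -1*(-197330010) = 197330010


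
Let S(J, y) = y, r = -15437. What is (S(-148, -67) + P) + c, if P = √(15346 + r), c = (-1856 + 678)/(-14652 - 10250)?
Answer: -833628/12451 + I*√91 ≈ -66.953 + 9.5394*I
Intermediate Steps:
c = 589/12451 (c = -1178/(-24902) = -1178*(-1/24902) = 589/12451 ≈ 0.047305)
P = I*√91 (P = √(15346 - 15437) = √(-91) = I*√91 ≈ 9.5394*I)
(S(-148, -67) + P) + c = (-67 + I*√91) + 589/12451 = -833628/12451 + I*√91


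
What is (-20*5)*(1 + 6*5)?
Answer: -3100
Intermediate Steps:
(-20*5)*(1 + 6*5) = -100*(1 + 30) = -100*31 = -3100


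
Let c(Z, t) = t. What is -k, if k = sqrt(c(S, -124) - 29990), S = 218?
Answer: -3*I*sqrt(3346) ≈ -173.53*I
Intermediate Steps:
k = 3*I*sqrt(3346) (k = sqrt(-124 - 29990) = sqrt(-30114) = 3*I*sqrt(3346) ≈ 173.53*I)
-k = -3*I*sqrt(3346)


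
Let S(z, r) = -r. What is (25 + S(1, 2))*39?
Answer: 897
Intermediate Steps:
(25 + S(1, 2))*39 = (25 - 1*2)*39 = (25 - 2)*39 = 23*39 = 897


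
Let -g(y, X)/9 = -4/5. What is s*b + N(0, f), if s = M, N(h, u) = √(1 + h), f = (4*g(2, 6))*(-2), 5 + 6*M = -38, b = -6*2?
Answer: 87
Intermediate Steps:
g(y, X) = 36/5 (g(y, X) = -(-36)/5 = -9*(-⅘) = 36/5)
b = -12
M = -43/6 (M = -⅚ + (⅙)*(-38) = -⅚ - 19/3 = -43/6 ≈ -7.1667)
f = -288/5 (f = (4*(36/5))*(-2) = (144/5)*(-2) = -288/5 ≈ -57.600)
s = -43/6 ≈ -7.1667
s*b + N(0, f) = -43/6*(-12) + √(1 + 0) = 86 + √1 = 86 + 1 = 87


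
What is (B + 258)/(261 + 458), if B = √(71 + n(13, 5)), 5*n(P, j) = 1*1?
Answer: 258/719 + 2*√445/3595 ≈ 0.37057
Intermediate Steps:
n(P, j) = ⅕ (n(P, j) = (1*1)/5 = (⅕)*1 = ⅕)
B = 2*√445/5 (B = √(71 + ⅕) = √(356/5) = 2*√445/5 ≈ 8.4380)
(B + 258)/(261 + 458) = (2*√445/5 + 258)/(261 + 458) = (258 + 2*√445/5)/719 = (258 + 2*√445/5)*(1/719) = 258/719 + 2*√445/3595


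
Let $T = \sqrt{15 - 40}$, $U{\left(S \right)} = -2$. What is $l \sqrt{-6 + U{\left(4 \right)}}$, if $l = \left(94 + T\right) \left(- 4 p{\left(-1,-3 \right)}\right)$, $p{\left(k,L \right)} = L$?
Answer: $\sqrt{2} \left(-120 + 2256 i\right) \approx -169.71 + 3190.5 i$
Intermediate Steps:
$T = 5 i$ ($T = \sqrt{-25} = 5 i \approx 5.0 i$)
$l = 1128 + 60 i$ ($l = \left(94 + 5 i\right) \left(\left(-4\right) \left(-3\right)\right) = \left(94 + 5 i\right) 12 = 1128 + 60 i \approx 1128.0 + 60.0 i$)
$l \sqrt{-6 + U{\left(4 \right)}} = \left(1128 + 60 i\right) \sqrt{-6 - 2} = \left(1128 + 60 i\right) \sqrt{-8} = \left(1128 + 60 i\right) 2 i \sqrt{2} = 2 i \sqrt{2} \left(1128 + 60 i\right)$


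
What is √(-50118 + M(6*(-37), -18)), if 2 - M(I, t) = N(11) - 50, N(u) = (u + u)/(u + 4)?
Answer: 2*I*√2816295/15 ≈ 223.76*I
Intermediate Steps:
N(u) = 2*u/(4 + u) (N(u) = (2*u)/(4 + u) = 2*u/(4 + u))
M(I, t) = 758/15 (M(I, t) = 2 - (2*11/(4 + 11) - 50) = 2 - (2*11/15 - 50) = 2 - (2*11*(1/15) - 50) = 2 - (22/15 - 50) = 2 - 1*(-728/15) = 2 + 728/15 = 758/15)
√(-50118 + M(6*(-37), -18)) = √(-50118 + 758/15) = √(-751012/15) = 2*I*√2816295/15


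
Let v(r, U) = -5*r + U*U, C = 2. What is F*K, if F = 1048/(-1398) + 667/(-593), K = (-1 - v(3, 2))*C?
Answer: -15539300/414507 ≈ -37.489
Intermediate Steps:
v(r, U) = U² - 5*r (v(r, U) = -5*r + U² = U² - 5*r)
K = 20 (K = (-1 - (2² - 5*3))*2 = (-1 - (4 - 15))*2 = (-1 - 1*(-11))*2 = (-1 + 11)*2 = 10*2 = 20)
F = -776965/414507 (F = 1048*(-1/1398) + 667*(-1/593) = -524/699 - 667/593 = -776965/414507 ≈ -1.8744)
F*K = -776965/414507*20 = -15539300/414507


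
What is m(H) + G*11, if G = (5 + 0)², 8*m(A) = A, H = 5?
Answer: 2205/8 ≈ 275.63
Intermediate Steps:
m(A) = A/8
G = 25 (G = 5² = 25)
m(H) + G*11 = (⅛)*5 + 25*11 = 5/8 + 275 = 2205/8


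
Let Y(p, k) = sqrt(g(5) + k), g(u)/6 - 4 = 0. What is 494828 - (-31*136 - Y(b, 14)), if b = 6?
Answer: 499044 + sqrt(38) ≈ 4.9905e+5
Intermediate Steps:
g(u) = 24 (g(u) = 24 + 6*0 = 24 + 0 = 24)
Y(p, k) = sqrt(24 + k)
494828 - (-31*136 - Y(b, 14)) = 494828 - (-31*136 - sqrt(24 + 14)) = 494828 - (-4216 - sqrt(38)) = 494828 + (4216 + sqrt(38)) = 499044 + sqrt(38)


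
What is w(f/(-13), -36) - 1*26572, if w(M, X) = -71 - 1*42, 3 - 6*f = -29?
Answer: -26685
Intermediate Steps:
f = 16/3 (f = ½ - ⅙*(-29) = ½ + 29/6 = 16/3 ≈ 5.3333)
w(M, X) = -113 (w(M, X) = -71 - 42 = -113)
w(f/(-13), -36) - 1*26572 = -113 - 1*26572 = -113 - 26572 = -26685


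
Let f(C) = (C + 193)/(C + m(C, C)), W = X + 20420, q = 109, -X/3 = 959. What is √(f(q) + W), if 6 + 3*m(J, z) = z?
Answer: √811022570/215 ≈ 132.46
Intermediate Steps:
X = -2877 (X = -3*959 = -2877)
m(J, z) = -2 + z/3
W = 17543 (W = -2877 + 20420 = 17543)
f(C) = (193 + C)/(-2 + 4*C/3) (f(C) = (C + 193)/(C + (-2 + C/3)) = (193 + C)/(-2 + 4*C/3))
√(f(q) + W) = √(3*(193 + 109)/(2*(-3 + 2*109)) + 17543) = √((3/2)*302/(-3 + 218) + 17543) = √((3/2)*302/215 + 17543) = √((3/2)*(1/215)*302 + 17543) = √(453/215 + 17543) = √(3772198/215) = √811022570/215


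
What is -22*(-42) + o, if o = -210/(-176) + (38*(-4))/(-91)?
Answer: 7422323/8008 ≈ 926.86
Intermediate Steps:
o = 22931/8008 (o = -210*(-1/176) - 152*(-1/91) = 105/88 + 152/91 = 22931/8008 ≈ 2.8635)
-22*(-42) + o = -22*(-42) + 22931/8008 = 924 + 22931/8008 = 7422323/8008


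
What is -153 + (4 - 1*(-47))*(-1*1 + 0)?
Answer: -204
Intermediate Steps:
-153 + (4 - 1*(-47))*(-1*1 + 0) = -153 + (4 + 47)*(-1 + 0) = -153 + 51*(-1) = -153 - 51 = -204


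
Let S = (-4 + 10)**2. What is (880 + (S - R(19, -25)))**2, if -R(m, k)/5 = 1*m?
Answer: 1022121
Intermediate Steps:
R(m, k) = -5*m
S = 36 (S = 6**2 = 36)
(880 + (S - R(19, -25)))**2 = (880 + (36 - (-5)*19))**2 = (880 + (36 - 1*(-95)))**2 = (880 + (36 + 95))**2 = (880 + 131)**2 = 1011**2 = 1022121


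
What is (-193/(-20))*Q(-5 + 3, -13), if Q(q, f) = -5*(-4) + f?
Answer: 1351/20 ≈ 67.550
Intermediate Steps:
Q(q, f) = 20 + f
(-193/(-20))*Q(-5 + 3, -13) = (-193/(-20))*(20 - 13) = -193*(-1/20)*7 = (193/20)*7 = 1351/20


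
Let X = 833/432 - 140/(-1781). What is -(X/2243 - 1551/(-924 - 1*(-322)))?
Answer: -1338780981481/519449623056 ≈ -2.5773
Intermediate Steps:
X = 1544053/769392 (X = 833*(1/432) - 140*(-1/1781) = 833/432 + 140/1781 = 1544053/769392 ≈ 2.0068)
-(X/2243 - 1551/(-924 - 1*(-322))) = -((1544053/769392)/2243 - 1551/(-924 - 1*(-322))) = -((1544053/769392)*(1/2243) - 1551/(-924 + 322)) = -(1544053/1725746256 - 1551/(-602)) = -(1544053/1725746256 - 1551*(-1/602)) = -(1544053/1725746256 + 1551/602) = -1*1338780981481/519449623056 = -1338780981481/519449623056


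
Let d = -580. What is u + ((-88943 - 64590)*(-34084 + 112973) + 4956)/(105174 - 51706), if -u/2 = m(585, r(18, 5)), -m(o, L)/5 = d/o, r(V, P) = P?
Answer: -1417173028957/6255756 ≈ -2.2654e+5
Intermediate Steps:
m(o, L) = 2900/o (m(o, L) = -(-2900)/o = 2900/o)
u = -1160/117 (u = -5800/585 = -2*580/117 = -1160/117 ≈ -9.9145)
u + ((-88943 - 64590)*(-34084 + 112973) + 4956)/(105174 - 51706) = -1160/117 + ((-88943 - 64590)*(-34084 + 112973) + 4956)/(105174 - 51706) = -1160/117 + (-153533*78889 + 4956)/53468 = -1160/117 + (-12112064837 + 4956)*(1/53468) = -1160/117 - 12112059881*1/53468 = -1160/117 - 12112059881/53468 = -1417173028957/6255756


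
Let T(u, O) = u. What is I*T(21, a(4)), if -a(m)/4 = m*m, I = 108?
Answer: 2268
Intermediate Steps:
a(m) = -4*m² (a(m) = -4*m*m = -4*m²)
I*T(21, a(4)) = 108*21 = 2268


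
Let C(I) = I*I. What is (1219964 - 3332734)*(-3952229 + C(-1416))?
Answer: 4113928699210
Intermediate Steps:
C(I) = I**2
(1219964 - 3332734)*(-3952229 + C(-1416)) = (1219964 - 3332734)*(-3952229 + (-1416)**2) = -2112770*(-3952229 + 2005056) = -2112770*(-1947173) = 4113928699210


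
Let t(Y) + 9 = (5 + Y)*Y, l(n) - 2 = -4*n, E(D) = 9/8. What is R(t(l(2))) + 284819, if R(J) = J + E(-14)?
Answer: 2278537/8 ≈ 2.8482e+5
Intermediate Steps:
E(D) = 9/8 (E(D) = 9*(1/8) = 9/8)
l(n) = 2 - 4*n
t(Y) = -9 + Y*(5 + Y) (t(Y) = -9 + (5 + Y)*Y = -9 + Y*(5 + Y))
R(J) = 9/8 + J (R(J) = J + 9/8 = 9/8 + J)
R(t(l(2))) + 284819 = (9/8 + (-9 + (2 - 4*2)**2 + 5*(2 - 4*2))) + 284819 = (9/8 + (-9 + (2 - 8)**2 + 5*(2 - 8))) + 284819 = (9/8 + (-9 + (-6)**2 + 5*(-6))) + 284819 = (9/8 + (-9 + 36 - 30)) + 284819 = (9/8 - 3) + 284819 = -15/8 + 284819 = 2278537/8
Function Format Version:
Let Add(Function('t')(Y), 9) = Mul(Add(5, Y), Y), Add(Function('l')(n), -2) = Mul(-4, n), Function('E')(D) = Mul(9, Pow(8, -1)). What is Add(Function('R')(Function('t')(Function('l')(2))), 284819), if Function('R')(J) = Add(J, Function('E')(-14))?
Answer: Rational(2278537, 8) ≈ 2.8482e+5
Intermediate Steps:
Function('E')(D) = Rational(9, 8) (Function('E')(D) = Mul(9, Rational(1, 8)) = Rational(9, 8))
Function('l')(n) = Add(2, Mul(-4, n))
Function('t')(Y) = Add(-9, Mul(Y, Add(5, Y))) (Function('t')(Y) = Add(-9, Mul(Add(5, Y), Y)) = Add(-9, Mul(Y, Add(5, Y))))
Function('R')(J) = Add(Rational(9, 8), J) (Function('R')(J) = Add(J, Rational(9, 8)) = Add(Rational(9, 8), J))
Add(Function('R')(Function('t')(Function('l')(2))), 284819) = Add(Add(Rational(9, 8), Add(-9, Pow(Add(2, Mul(-4, 2)), 2), Mul(5, Add(2, Mul(-4, 2))))), 284819) = Add(Add(Rational(9, 8), Add(-9, Pow(Add(2, -8), 2), Mul(5, Add(2, -8)))), 284819) = Add(Add(Rational(9, 8), Add(-9, Pow(-6, 2), Mul(5, -6))), 284819) = Add(Add(Rational(9, 8), Add(-9, 36, -30)), 284819) = Add(Add(Rational(9, 8), -3), 284819) = Add(Rational(-15, 8), 284819) = Rational(2278537, 8)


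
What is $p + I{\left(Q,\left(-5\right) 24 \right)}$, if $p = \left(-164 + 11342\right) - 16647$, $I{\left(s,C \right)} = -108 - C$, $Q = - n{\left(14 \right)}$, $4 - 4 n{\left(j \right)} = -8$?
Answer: $-5457$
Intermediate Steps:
$n{\left(j \right)} = 3$ ($n{\left(j \right)} = 1 - -2 = 1 + 2 = 3$)
$Q = -3$ ($Q = \left(-1\right) 3 = -3$)
$p = -5469$ ($p = 11178 - 16647 = -5469$)
$p + I{\left(Q,\left(-5\right) 24 \right)} = -5469 - \left(108 - 120\right) = -5469 - -12 = -5469 + \left(-108 + 120\right) = -5469 + 12 = -5457$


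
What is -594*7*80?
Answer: -332640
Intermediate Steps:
-594*7*80 = -99*42*80 = -4158*80 = -332640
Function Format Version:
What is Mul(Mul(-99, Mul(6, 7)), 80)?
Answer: -332640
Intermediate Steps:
Mul(Mul(-99, Mul(6, 7)), 80) = Mul(Mul(-99, 42), 80) = Mul(-4158, 80) = -332640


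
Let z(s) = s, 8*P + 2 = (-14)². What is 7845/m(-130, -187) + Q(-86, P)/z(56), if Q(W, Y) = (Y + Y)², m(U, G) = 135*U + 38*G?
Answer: 14389439/345184 ≈ 41.686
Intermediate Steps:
P = 97/4 (P = -¼ + (⅛)*(-14)² = -¼ + (⅛)*196 = -¼ + 49/2 = 97/4 ≈ 24.250)
m(U, G) = 38*G + 135*U
Q(W, Y) = 4*Y² (Q(W, Y) = (2*Y)² = 4*Y²)
7845/m(-130, -187) + Q(-86, P)/z(56) = 7845/(38*(-187) + 135*(-130)) + (4*(97/4)²)/56 = 7845/(-7106 - 17550) + (4*(9409/16))*(1/56) = 7845/(-24656) + (9409/4)*(1/56) = 7845*(-1/24656) + 9409/224 = -7845/24656 + 9409/224 = 14389439/345184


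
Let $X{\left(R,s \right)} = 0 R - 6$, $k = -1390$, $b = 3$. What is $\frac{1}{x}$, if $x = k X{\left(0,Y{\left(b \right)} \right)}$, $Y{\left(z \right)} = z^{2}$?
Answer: $\frac{1}{8340} \approx 0.0001199$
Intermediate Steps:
$X{\left(R,s \right)} = -6$ ($X{\left(R,s \right)} = 0 - 6 = -6$)
$x = 8340$ ($x = \left(-1390\right) \left(-6\right) = 8340$)
$\frac{1}{x} = \frac{1}{8340}$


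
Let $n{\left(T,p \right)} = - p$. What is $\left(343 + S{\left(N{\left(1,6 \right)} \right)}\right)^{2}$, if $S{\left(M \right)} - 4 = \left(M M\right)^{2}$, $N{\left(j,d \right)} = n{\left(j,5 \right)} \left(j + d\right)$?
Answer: $2252916944784$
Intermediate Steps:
$N{\left(j,d \right)} = - 5 d - 5 j$ ($N{\left(j,d \right)} = \left(-1\right) 5 \left(j + d\right) = - 5 \left(d + j\right) = - 5 d - 5 j$)
$S{\left(M \right)} = 4 + M^{4}$ ($S{\left(M \right)} = 4 + \left(M M\right)^{2} = 4 + \left(M^{2}\right)^{2} = 4 + M^{4}$)
$\left(343 + S{\left(N{\left(1,6 \right)} \right)}\right)^{2} = \left(343 + \left(4 + \left(\left(-5\right) 6 - 5\right)^{4}\right)\right)^{2} = \left(343 + \left(4 + \left(-30 - 5\right)^{4}\right)\right)^{2} = \left(343 + \left(4 + \left(-35\right)^{4}\right)\right)^{2} = \left(343 + \left(4 + 1500625\right)\right)^{2} = \left(343 + 1500629\right)^{2} = 1500972^{2} = 2252916944784$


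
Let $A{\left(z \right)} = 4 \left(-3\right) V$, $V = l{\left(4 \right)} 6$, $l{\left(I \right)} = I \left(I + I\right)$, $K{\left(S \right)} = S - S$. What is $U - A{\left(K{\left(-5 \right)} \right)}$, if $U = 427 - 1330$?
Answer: $1401$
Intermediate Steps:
$K{\left(S \right)} = 0$
$l{\left(I \right)} = 2 I^{2}$ ($l{\left(I \right)} = I 2 I = 2 I^{2}$)
$V = 192$ ($V = 2 \cdot 4^{2} \cdot 6 = 2 \cdot 16 \cdot 6 = 32 \cdot 6 = 192$)
$U = -903$ ($U = 427 - 1330 = -903$)
$A{\left(z \right)} = -2304$ ($A{\left(z \right)} = 4 \left(-3\right) 192 = \left(-12\right) 192 = -2304$)
$U - A{\left(K{\left(-5 \right)} \right)} = -903 - -2304 = -903 + 2304 = 1401$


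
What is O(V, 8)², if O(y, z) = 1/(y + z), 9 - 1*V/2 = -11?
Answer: 1/2304 ≈ 0.00043403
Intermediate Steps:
V = 40 (V = 18 - 2*(-11) = 18 + 22 = 40)
O(V, 8)² = (1/(40 + 8))² = (1/48)² = 1/2304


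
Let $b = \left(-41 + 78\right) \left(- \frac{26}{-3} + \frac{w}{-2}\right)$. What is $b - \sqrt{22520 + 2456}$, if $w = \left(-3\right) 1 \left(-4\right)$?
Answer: $\frac{296}{3} - 4 \sqrt{1561} \approx -59.371$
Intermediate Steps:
$w = 12$ ($w = \left(-3\right) \left(-4\right) = 12$)
$b = \frac{296}{3}$ ($b = \left(-41 + 78\right) \left(- \frac{26}{-3} + \frac{12}{-2}\right) = 37 \left(\left(-26\right) \left(- \frac{1}{3}\right) + 12 \left(- \frac{1}{2}\right)\right) = 37 \left(\frac{26}{3} - 6\right) = 37 \cdot \frac{8}{3} = \frac{296}{3} \approx 98.667$)
$b - \sqrt{22520 + 2456} = \frac{296}{3} - \sqrt{22520 + 2456} = \frac{296}{3} - \sqrt{24976} = \frac{296}{3} - 4 \sqrt{1561}$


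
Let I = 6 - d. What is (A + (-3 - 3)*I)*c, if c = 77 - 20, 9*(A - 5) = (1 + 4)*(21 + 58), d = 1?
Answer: 3230/3 ≈ 1076.7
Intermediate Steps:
A = 440/9 (A = 5 + ((1 + 4)*(21 + 58))/9 = 5 + (5*79)/9 = 5 + (⅑)*395 = 5 + 395/9 = 440/9 ≈ 48.889)
I = 5 (I = 6 - 1*1 = 6 - 1 = 5)
c = 57
(A + (-3 - 3)*I)*c = (440/9 + (-3 - 3)*5)*57 = (440/9 - 6*5)*57 = (440/9 - 30)*57 = (170/9)*57 = 3230/3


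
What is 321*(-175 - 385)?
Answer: -179760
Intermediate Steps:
321*(-175 - 385) = 321*(-560) = -179760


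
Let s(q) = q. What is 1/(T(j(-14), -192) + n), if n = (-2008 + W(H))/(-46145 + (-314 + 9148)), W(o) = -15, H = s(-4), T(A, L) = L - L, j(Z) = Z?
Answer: 37311/2023 ≈ 18.443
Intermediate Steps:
T(A, L) = 0
H = -4
n = 2023/37311 (n = (-2008 - 15)/(-46145 + (-314 + 9148)) = -2023/(-46145 + 8834) = -2023/(-37311) = -2023*(-1/37311) = 2023/37311 ≈ 0.054220)
1/(T(j(-14), -192) + n) = 1/(0 + 2023/37311) = 1/(2023/37311) = 37311/2023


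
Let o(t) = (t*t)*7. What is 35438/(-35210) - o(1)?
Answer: -140954/17605 ≈ -8.0065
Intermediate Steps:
o(t) = 7*t**2 (o(t) = t**2*7 = 7*t**2)
35438/(-35210) - o(1) = 35438/(-35210) - 7*1**2 = 35438*(-1/35210) - 7 = -17719/17605 - 1*7 = -17719/17605 - 7 = -140954/17605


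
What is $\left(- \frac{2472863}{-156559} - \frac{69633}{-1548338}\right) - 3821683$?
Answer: $- \frac{926396000945984845}{242406248942} \approx -3.8217 \cdot 10^{6}$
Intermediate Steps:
$\left(- \frac{2472863}{-156559} - \frac{69633}{-1548338}\right) - 3821683 = \left(\left(-2472863\right) \left(- \frac{1}{156559}\right) - - \frac{69633}{1548338}\right) - 3821683 = \left(\frac{2472863}{156559} + \frac{69633}{1548338}\right) - 3821683 = \frac{3839729424541}{242406248942} - 3821683 = - \frac{926396000945984845}{242406248942}$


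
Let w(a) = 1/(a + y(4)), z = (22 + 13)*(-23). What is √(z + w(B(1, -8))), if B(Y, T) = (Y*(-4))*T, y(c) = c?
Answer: I*√28979/6 ≈ 28.372*I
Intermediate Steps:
B(Y, T) = -4*T*Y (B(Y, T) = (-4*Y)*T = -4*T*Y)
z = -805 (z = 35*(-23) = -805)
w(a) = 1/(4 + a) (w(a) = 1/(a + 4) = 1/(4 + a))
√(z + w(B(1, -8))) = √(-805 + 1/(4 - 4*(-8)*1)) = √(-805 + 1/(4 + 32)) = √(-805 + 1/36) = √(-28979/36) = I*√28979/6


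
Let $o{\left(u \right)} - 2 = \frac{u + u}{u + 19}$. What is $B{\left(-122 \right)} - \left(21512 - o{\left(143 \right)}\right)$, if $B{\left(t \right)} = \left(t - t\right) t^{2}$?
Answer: $- \frac{1742167}{81} \approx -21508.0$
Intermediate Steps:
$B{\left(t \right)} = 0$ ($B{\left(t \right)} = 0 t^{2} = 0$)
$o{\left(u \right)} = 2 + \frac{2 u}{19 + u}$ ($o{\left(u \right)} = 2 + \frac{u + u}{u + 19} = 2 + \frac{2 u}{19 + u}$)
$B{\left(-122 \right)} - \left(21512 - o{\left(143 \right)}\right) = 0 - \left(21512 - \frac{2 \left(19 + 2 \cdot 143\right)}{19 + 143}\right) = 0 - \left(21512 - \frac{2 \left(19 + 286\right)}{162}\right) = 0 - \left(21512 - 2 \cdot \frac{1}{162} \cdot 305\right) = 0 - \left(21512 - \frac{305}{81}\right) = 0 - \frac{1742167}{81} = - \frac{1742167}{81}$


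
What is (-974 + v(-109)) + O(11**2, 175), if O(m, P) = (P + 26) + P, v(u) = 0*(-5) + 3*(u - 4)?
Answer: -937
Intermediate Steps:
v(u) = -12 + 3*u (v(u) = 0 + 3*(-4 + u) = 0 + (-12 + 3*u) = -12 + 3*u)
O(m, P) = 26 + 2*P (O(m, P) = (26 + P) + P = 26 + 2*P)
(-974 + v(-109)) + O(11**2, 175) = (-974 + (-12 + 3*(-109))) + (26 + 2*175) = (-974 + (-12 - 327)) + (26 + 350) = (-974 - 339) + 376 = -1313 + 376 = -937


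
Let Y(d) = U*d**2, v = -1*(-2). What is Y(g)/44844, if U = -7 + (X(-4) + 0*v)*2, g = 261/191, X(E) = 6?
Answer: 113535/545317988 ≈ 0.00020820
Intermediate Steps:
v = 2
g = 261/191 (g = 261*(1/191) = 261/191 ≈ 1.3665)
U = 5 (U = -7 + (6 + 0*2)*2 = -7 + (6 + 0)*2 = -7 + 6*2 = -7 + 12 = 5)
Y(d) = 5*d**2
Y(g)/44844 = (5*(261/191)**2)/44844 = (5*(68121/36481))*(1/44844) = (340605/36481)*(1/44844) = 113535/545317988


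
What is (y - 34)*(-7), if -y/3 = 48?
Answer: 1246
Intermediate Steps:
y = -144 (y = -3*48 = -144)
(y - 34)*(-7) = (-144 - 34)*(-7) = -178*(-7) = 1246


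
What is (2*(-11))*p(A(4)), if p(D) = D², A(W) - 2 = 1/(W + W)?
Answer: -3179/32 ≈ -99.344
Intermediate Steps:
A(W) = 2 + 1/(2*W) (A(W) = 2 + 1/(W + W) = 2 + 1/(2*W))
(2*(-11))*p(A(4)) = (2*(-11))*(2 + (½)/4)² = -22*(2 + (½)*(¼))² = -22*(2 + ⅛)² = -22*(17/8)² = -22*289/64 = -3179/32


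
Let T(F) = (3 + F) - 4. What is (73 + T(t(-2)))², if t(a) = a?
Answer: 4900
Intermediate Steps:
T(F) = -1 + F
(73 + T(t(-2)))² = (73 + (-1 - 2))² = (73 - 3)² = 70² = 4900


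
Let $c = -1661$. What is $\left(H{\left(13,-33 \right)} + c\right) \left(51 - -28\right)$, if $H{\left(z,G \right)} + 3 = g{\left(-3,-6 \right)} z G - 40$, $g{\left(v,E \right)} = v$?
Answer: $-32943$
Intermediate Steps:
$H{\left(z,G \right)} = -43 - 3 G z$ ($H{\left(z,G \right)} = -3 + \left(- 3 z G - 40\right) = -3 - \left(40 + 3 G z\right) = -43 - 3 G z$)
$\left(H{\left(13,-33 \right)} + c\right) \left(51 - -28\right) = \left(\left(-43 - \left(-99\right) 13\right) - 1661\right) \left(51 - -28\right) = \left(\left(-43 + 1287\right) - 1661\right) \left(51 + 28\right) = \left(1244 - 1661\right) 79 = \left(-417\right) 79 = -32943$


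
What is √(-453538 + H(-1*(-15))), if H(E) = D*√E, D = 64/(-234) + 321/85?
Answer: √(-4984031128050 + 38494885*√15)/3315 ≈ 673.44*I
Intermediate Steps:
D = 34837/9945 (D = 64*(-1/234) + 321*(1/85) = -32/117 + 321/85 = 34837/9945 ≈ 3.5030)
H(E) = 34837*√E/9945
√(-453538 + H(-1*(-15))) = √(-453538 + 34837*√(-1*(-15))/9945) = √(-453538 + 34837*√15/9945)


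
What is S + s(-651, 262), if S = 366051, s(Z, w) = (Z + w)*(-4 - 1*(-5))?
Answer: 365662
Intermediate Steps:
s(Z, w) = Z + w (s(Z, w) = (Z + w)*(-4 + 5) = (Z + w)*1 = Z + w)
S + s(-651, 262) = 366051 + (-651 + 262) = 366051 - 389 = 365662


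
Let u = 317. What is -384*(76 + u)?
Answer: -150912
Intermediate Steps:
-384*(76 + u) = -384*(76 + 317) = -384*393 = -150912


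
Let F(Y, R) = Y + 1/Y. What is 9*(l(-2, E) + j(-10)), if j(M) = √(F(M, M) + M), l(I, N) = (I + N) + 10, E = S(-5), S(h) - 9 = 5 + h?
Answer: 153 + 9*I*√2010/10 ≈ 153.0 + 40.35*I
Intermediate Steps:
S(h) = 14 + h (S(h) = 9 + (5 + h) = 14 + h)
E = 9 (E = 14 - 5 = 9)
l(I, N) = 10 + I + N
j(M) = √(1/M + 2*M) (j(M) = √((M + 1/M) + M) = √(1/M + 2*M))
9*(l(-2, E) + j(-10)) = 9*((10 - 2 + 9) + √(1/(-10) + 2*(-10))) = 9*(17 + √(-⅒ - 20)) = 9*(17 + √(-201/10)) = 9*(17 + I*√2010/10) = 153 + 9*I*√2010/10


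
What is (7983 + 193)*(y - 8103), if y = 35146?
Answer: 221103568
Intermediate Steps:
(7983 + 193)*(y - 8103) = (7983 + 193)*(35146 - 8103) = 8176*27043 = 221103568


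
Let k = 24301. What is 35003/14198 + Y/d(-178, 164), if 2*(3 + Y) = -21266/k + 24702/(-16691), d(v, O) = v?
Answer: 637803013074635/256267590401701 ≈ 2.4888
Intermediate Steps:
Y = -1694441027/405607991 (Y = -3 + (-21266/24301 + 24702/(-16691))/2 = -3 + (-21266*1/24301 + 24702*(-1/16691))/2 = -3 + (-21266/24301 - 24702/16691)/2 = -3 + (½)*(-955234108/405607991) = -3 - 477617054/405607991 = -1694441027/405607991 ≈ -4.1775)
35003/14198 + Y/d(-178, 164) = 35003/14198 - 1694441027/405607991/(-178) = 35003*(1/14198) - 1694441027/405607991*(-1/178) = 35003/14198 + 1694441027/72198222398 = 637803013074635/256267590401701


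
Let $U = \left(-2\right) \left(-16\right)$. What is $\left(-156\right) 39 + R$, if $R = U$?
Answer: $-6052$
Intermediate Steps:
$U = 32$
$R = 32$
$\left(-156\right) 39 + R = \left(-156\right) 39 + 32 = -6084 + 32 = -6052$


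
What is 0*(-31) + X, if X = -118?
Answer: -118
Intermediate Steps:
0*(-31) + X = 0*(-31) - 118 = 0 - 118 = -118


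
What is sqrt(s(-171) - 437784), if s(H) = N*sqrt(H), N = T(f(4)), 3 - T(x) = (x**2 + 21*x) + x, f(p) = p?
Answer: sqrt(-437784 - 303*I*sqrt(19)) ≈ 0.998 - 661.65*I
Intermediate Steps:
T(x) = 3 - x**2 - 22*x (T(x) = 3 - ((x**2 + 21*x) + x) = 3 - (x**2 + 22*x) = 3 + (-x**2 - 22*x) = 3 - x**2 - 22*x)
N = -101 (N = 3 - 1*4**2 - 22*4 = 3 - 1*16 - 88 = 3 - 16 - 88 = -101)
s(H) = -101*sqrt(H)
sqrt(s(-171) - 437784) = sqrt(-303*I*sqrt(19) - 437784) = sqrt(-437784 - 303*I*sqrt(19))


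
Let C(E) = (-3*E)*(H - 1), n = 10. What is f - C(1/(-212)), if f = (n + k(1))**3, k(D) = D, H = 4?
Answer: 282163/212 ≈ 1331.0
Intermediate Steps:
C(E) = -9*E (C(E) = (-3*E)*(4 - 1) = -3*E*3 = -9*E)
f = 1331 (f = (10 + 1)**3 = 11**3 = 1331)
f - C(1/(-212)) = 1331 - (-9)/(-212) = 1331 - (-9)*(-1)/212 = 1331 - 1*9/212 = 1331 - 9/212 = 282163/212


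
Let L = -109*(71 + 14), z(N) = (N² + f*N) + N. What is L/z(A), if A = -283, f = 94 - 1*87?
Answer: -1853/15565 ≈ -0.11905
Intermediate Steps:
f = 7 (f = 94 - 87 = 7)
z(N) = N² + 8*N (z(N) = (N² + 7*N) + N = N² + 8*N)
L = -9265 (L = -109*85 = -9265)
L/z(A) = -9265*(-1/(283*(8 - 283))) = -9265/((-283*(-275))) = -9265/77825 = -9265*1/77825 = -1853/15565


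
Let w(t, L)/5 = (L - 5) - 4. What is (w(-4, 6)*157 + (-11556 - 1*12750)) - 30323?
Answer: -56984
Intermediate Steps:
w(t, L) = -45 + 5*L (w(t, L) = 5*((L - 5) - 4) = 5*((-5 + L) - 4) = 5*(-9 + L) = -45 + 5*L)
(w(-4, 6)*157 + (-11556 - 1*12750)) - 30323 = ((-45 + 5*6)*157 + (-11556 - 1*12750)) - 30323 = ((-45 + 30)*157 + (-11556 - 12750)) - 30323 = (-15*157 - 24306) - 30323 = (-2355 - 24306) - 30323 = -26661 - 30323 = -56984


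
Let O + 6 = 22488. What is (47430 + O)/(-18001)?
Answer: -69912/18001 ≈ -3.8838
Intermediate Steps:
O = 22482 (O = -6 + 22488 = 22482)
(47430 + O)/(-18001) = (47430 + 22482)/(-18001) = 69912*(-1/18001) = -69912/18001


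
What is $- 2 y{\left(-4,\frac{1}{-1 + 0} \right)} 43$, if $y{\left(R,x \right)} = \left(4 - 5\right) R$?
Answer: $-344$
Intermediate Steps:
$y{\left(R,x \right)} = - R$
$- 2 y{\left(-4,\frac{1}{-1 + 0} \right)} 43 = - 2 \left(\left(-1\right) \left(-4\right)\right) 43 = \left(-2\right) 4 \cdot 43 = \left(-8\right) 43 = -344$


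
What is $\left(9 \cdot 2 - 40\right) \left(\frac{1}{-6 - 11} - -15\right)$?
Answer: $- \frac{5588}{17} \approx -328.71$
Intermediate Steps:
$\left(9 \cdot 2 - 40\right) \left(\frac{1}{-6 - 11} - -15\right) = \left(18 - 40\right) \left(\frac{1}{-17} + 15\right) = - 22 \left(- \frac{1}{17} + 15\right) = \left(-22\right) \frac{254}{17} = - \frac{5588}{17}$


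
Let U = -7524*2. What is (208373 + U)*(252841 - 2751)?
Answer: 48348649250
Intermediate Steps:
U = -15048
(208373 + U)*(252841 - 2751) = (208373 - 15048)*(252841 - 2751) = 193325*250090 = 48348649250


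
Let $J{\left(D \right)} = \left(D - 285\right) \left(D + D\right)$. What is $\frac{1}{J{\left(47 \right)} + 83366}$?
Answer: $\frac{1}{60994} \approx 1.6395 \cdot 10^{-5}$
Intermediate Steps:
$J{\left(D \right)} = 2 D \left(-285 + D\right)$ ($J{\left(D \right)} = \left(-285 + D\right) 2 D = 2 D \left(-285 + D\right)$)
$\frac{1}{J{\left(47 \right)} + 83366} = \frac{1}{2 \cdot 47 \left(-285 + 47\right) + 83366} = \frac{1}{2 \cdot 47 \left(-238\right) + 83366} = \frac{1}{-22372 + 83366} = \frac{1}{60994}$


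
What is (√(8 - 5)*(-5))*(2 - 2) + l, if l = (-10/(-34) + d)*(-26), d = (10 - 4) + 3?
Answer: -4108/17 ≈ -241.65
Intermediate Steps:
d = 9 (d = 6 + 3 = 9)
l = -4108/17 (l = (-10/(-34) + 9)*(-26) = (-10*(-1/34) + 9)*(-26) = (5/17 + 9)*(-26) = (158/17)*(-26) = -4108/17 ≈ -241.65)
(√(8 - 5)*(-5))*(2 - 2) + l = (√(8 - 5)*(-5))*(2 - 2) - 4108/17 = (√3*(-5))*0 - 4108/17 = -5*√3*0 - 4108/17 = 0 - 4108/17 = -4108/17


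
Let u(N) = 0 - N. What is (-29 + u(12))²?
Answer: 1681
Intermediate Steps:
u(N) = -N
(-29 + u(12))² = (-29 - 1*12)² = (-29 - 12)² = (-41)² = 1681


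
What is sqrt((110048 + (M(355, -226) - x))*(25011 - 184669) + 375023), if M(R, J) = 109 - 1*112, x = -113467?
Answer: I*sqrt(35685103873) ≈ 1.8891e+5*I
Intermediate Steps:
M(R, J) = -3 (M(R, J) = 109 - 112 = -3)
sqrt((110048 + (M(355, -226) - x))*(25011 - 184669) + 375023) = sqrt((110048 + (-3 - 1*(-113467)))*(25011 - 184669) + 375023) = sqrt((110048 + (-3 + 113467))*(-159658) + 375023) = sqrt((110048 + 113464)*(-159658) + 375023) = sqrt(223512*(-159658) + 375023) = sqrt(-35685478896 + 375023) = sqrt(-35685103873) = I*sqrt(35685103873)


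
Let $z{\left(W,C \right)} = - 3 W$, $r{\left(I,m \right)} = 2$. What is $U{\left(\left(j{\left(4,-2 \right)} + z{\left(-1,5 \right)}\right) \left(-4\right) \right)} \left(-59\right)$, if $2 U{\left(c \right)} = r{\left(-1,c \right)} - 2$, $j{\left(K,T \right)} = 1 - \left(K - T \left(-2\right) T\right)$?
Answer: $0$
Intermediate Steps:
$j{\left(K,T \right)} = 1 - K - 2 T^{2}$ ($j{\left(K,T \right)} = 1 - \left(K - - 2 T T\right) = 1 - \left(K + 2 T^{2}\right) = 1 - K - 2 T^{2}$)
$U{\left(c \right)} = 0$ ($U{\left(c \right)} = \frac{2 - 2}{2} = \frac{1}{2} \cdot 0 = 0$)
$U{\left(\left(j{\left(4,-2 \right)} + z{\left(-1,5 \right)}\right) \left(-4\right) \right)} \left(-59\right) = 0 \left(-59\right) = 0$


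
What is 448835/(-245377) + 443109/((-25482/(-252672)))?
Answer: 4578783512498171/1042116119 ≈ 4.3937e+6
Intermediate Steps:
448835/(-245377) + 443109/((-25482/(-252672))) = 448835*(-1/245377) + 443109/((-25482*(-1/252672))) = -448835/245377 + 443109/(4247/42112) = -448835/245377 + 443109*(42112/4247) = -448835/245377 + 18660206208/4247 = 4578783512498171/1042116119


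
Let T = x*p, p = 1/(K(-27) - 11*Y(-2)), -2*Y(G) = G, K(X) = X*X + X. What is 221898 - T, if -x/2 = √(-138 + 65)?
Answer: 221898 + 2*I*√73/691 ≈ 2.219e+5 + 0.024729*I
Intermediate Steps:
K(X) = X + X² (K(X) = X² + X = X + X²)
Y(G) = -G/2
x = -2*I*√73 (x = -2*√(-138 + 65) = -2*I*√73 ≈ -17.088*I)
p = 1/691 (p = 1/(-27*(1 - 27) - (-11)*(-2)/2) = 1/(-27*(-26) - 11*1) = 1/(702 - 11) = 1/691 ≈ 0.0014472)
T = -2*I*√73/691 (T = -2*I*√73*(1/691) = -2*I*√73/691 ≈ -0.024729*I)
221898 - T = 221898 - (-2)*I*√73/691 = 221898 + 2*I*√73/691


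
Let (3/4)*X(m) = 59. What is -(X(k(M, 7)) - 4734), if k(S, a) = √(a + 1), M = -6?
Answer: 13966/3 ≈ 4655.3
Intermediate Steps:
k(S, a) = √(1 + a)
X(m) = 236/3 (X(m) = (4/3)*59 = 236/3)
-(X(k(M, 7)) - 4734) = -(236/3 - 4734) = -1*(-13966/3) = 13966/3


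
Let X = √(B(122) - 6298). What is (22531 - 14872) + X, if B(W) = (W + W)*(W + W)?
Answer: 7659 + √53238 ≈ 7889.7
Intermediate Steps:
B(W) = 4*W² (B(W) = (2*W)*(2*W) = 4*W²)
X = √53238 (X = √(4*122² - 6298) = √(4*14884 - 6298) = √(59536 - 6298) = √53238 ≈ 230.73)
(22531 - 14872) + X = (22531 - 14872) + √53238 = 7659 + √53238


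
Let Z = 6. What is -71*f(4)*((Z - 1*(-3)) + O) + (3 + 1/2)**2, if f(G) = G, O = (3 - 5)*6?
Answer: 3457/4 ≈ 864.25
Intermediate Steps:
O = -12 (O = -2*6 = -12)
-71*f(4)*((Z - 1*(-3)) + O) + (3 + 1/2)**2 = -284*((6 - 1*(-3)) - 12) + (3 + 1/2)**2 = -284*((6 + 3) - 12) + (3 + 1/2)**2 = -284*(9 - 12) + (7/2)**2 = -284*(-3) + 49/4 = -71*(-12) + 49/4 = 852 + 49/4 = 3457/4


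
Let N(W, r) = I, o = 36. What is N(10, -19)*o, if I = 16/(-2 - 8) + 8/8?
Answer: -108/5 ≈ -21.600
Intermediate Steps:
I = -3/5 (I = 16/(-10) + 8*(1/8) = 16*(-1/10) + 1 = -8/5 + 1 = -3/5 ≈ -0.60000)
N(W, r) = -3/5
N(10, -19)*o = -3/5*36 = -108/5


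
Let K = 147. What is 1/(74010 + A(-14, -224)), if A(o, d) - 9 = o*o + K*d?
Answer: 1/41287 ≈ 2.4221e-5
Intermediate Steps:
A(o, d) = 9 + o**2 + 147*d (A(o, d) = 9 + (o*o + 147*d) = 9 + (o**2 + 147*d) = 9 + o**2 + 147*d)
1/(74010 + A(-14, -224)) = 1/(74010 + (9 + (-14)**2 + 147*(-224))) = 1/(74010 + (9 + 196 - 32928)) = 1/(74010 - 32723) = 1/41287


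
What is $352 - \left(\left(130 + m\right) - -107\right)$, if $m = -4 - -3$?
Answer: $116$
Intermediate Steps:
$m = -1$ ($m = -4 + 3 = -1$)
$352 - \left(\left(130 + m\right) - -107\right) = 352 - \left(\left(130 - 1\right) - -107\right) = 352 - \left(129 + 107\right) = 352 - 236 = 116$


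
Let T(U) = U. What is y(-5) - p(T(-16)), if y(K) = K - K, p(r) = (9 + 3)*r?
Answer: 192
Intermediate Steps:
p(r) = 12*r
y(K) = 0
y(-5) - p(T(-16)) = 0 - 12*(-16) = 0 - 1*(-192) = 0 + 192 = 192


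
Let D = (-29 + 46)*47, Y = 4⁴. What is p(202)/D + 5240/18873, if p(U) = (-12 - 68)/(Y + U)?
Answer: 958013120/3453211683 ≈ 0.27743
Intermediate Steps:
Y = 256
D = 799 (D = 17*47 = 799)
p(U) = -80/(256 + U) (p(U) = (-12 - 68)/(256 + U) = -80/(256 + U))
p(202)/D + 5240/18873 = -80/(256 + 202)/799 + 5240/18873 = -80/458*(1/799) + 5240*(1/18873) = -80*1/458*(1/799) + 5240/18873 = -40/229*1/799 + 5240/18873 = -40/182971 + 5240/18873 = 958013120/3453211683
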